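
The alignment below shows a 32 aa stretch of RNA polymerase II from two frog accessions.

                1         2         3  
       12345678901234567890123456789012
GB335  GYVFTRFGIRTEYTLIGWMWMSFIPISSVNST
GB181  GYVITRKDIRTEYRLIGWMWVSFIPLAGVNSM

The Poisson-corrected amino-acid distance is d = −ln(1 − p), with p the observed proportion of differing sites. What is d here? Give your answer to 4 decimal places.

0.3302

Differing sites — 4:F/I; 7:F/K; 8:G/D; 14:T/R; 21:M/V; 26:I/L; 27:S/A; 28:S/G; 32:T/M.
p = 9/32 = 0.281250.
d = −ln(1 − 0.281250) = −ln(0.718750) = 0.3302.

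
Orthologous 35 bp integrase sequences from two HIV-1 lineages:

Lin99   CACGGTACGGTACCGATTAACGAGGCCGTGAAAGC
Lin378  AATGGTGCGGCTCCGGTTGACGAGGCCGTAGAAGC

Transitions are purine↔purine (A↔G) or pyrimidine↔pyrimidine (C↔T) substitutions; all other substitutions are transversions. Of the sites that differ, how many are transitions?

7

Mismatches occur at site 1 (C↔A, transversion), site 3 (C↔T, transition), site 7 (A↔G, transition), site 11 (T↔C, transition), site 12 (A↔T, transversion), site 16 (A↔G, transition), site 19 (A↔G, transition), site 30 (G↔A, transition), site 31 (A↔G, transition).
Of the 9 differences, 7 transitions and 2 transversions, so the answer is 7.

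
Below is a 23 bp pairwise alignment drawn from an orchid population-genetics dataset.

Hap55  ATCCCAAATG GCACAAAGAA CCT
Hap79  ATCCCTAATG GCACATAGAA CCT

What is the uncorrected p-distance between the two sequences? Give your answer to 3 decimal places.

0.087

The sequences differ at positions 6 (A/T), 16 (A/T).
There are 2 differences over 23 sites, so p = 2/23 = 0.087.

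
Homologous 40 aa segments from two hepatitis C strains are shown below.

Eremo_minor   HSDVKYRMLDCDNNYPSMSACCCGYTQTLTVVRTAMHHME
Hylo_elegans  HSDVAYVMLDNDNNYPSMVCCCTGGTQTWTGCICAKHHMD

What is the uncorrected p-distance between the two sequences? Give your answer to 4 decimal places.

0.3500

Differing sites — 5:K/A; 7:R/V; 11:C/N; 19:S/V; 20:A/C; 23:C/T; 25:Y/G; 29:L/W; 31:V/G; 32:V/C; 33:R/I; 34:T/C; 36:M/K; 40:E/D.
There are 14 differences over 40 sites, so p = 14/40 = 0.3500.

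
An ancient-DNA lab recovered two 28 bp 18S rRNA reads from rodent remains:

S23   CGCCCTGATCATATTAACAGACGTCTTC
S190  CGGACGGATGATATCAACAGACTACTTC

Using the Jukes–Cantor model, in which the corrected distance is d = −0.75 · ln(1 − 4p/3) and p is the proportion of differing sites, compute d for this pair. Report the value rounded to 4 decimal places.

The sequences differ at positions 3 (C/G), 4 (C/A), 6 (T/G), 10 (C/G), 15 (T/C), 23 (G/T), 24 (T/A).
p = 7/28 = 0.250000.
d = −0.75 · ln(1 − (4/3)·0.250000) = −0.75 · ln(0.666667) = −0.75 · (-0.405465) = 0.3041.

0.3041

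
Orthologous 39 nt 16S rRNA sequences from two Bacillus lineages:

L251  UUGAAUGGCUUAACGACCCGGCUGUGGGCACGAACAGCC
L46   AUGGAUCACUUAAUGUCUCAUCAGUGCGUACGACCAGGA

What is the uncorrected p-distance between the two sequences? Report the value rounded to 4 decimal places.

Differing sites — 1:U/A; 4:A/G; 7:G/C; 8:G/A; 14:C/U; 16:A/U; 18:C/U; 20:G/A; 21:G/U; 23:U/A; 27:G/C; 29:C/U; 34:A/C; 38:C/G; 39:C/A.
There are 15 differences over 39 sites, so p = 15/39 = 0.3846.

0.3846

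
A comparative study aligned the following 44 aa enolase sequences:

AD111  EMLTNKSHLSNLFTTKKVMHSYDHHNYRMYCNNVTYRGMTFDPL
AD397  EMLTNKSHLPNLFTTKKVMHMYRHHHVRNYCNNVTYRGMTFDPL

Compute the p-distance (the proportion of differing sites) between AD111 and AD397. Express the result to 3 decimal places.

0.136

Differing sites — 10:S/P; 21:S/M; 23:D/R; 26:N/H; 27:Y/V; 29:M/N.
There are 6 differences over 44 sites, so p = 6/44 = 0.136.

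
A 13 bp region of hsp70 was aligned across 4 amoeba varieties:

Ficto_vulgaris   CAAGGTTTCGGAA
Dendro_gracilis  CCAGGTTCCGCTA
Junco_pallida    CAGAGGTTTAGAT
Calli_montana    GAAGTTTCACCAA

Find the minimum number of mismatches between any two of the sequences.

Pairwise Hamming distances:
  Ficto_vulgaris vs Dendro_gracilis: 4
  Ficto_vulgaris vs Junco_pallida: 6
  Ficto_vulgaris vs Calli_montana: 6
  Dendro_gracilis vs Junco_pallida: 10
  Dendro_gracilis vs Calli_montana: 6
  Junco_pallida vs Calli_montana: 10
The smallest is 4, between Ficto_vulgaris and Dendro_gracilis.

4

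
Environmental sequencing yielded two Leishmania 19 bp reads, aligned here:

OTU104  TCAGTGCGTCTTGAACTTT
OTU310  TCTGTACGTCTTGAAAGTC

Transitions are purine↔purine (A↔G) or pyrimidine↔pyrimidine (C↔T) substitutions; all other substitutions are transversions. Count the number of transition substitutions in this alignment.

2

The sequences differ at positions 3 (A/T, transversion), 6 (G/A, transition), 16 (C/A, transversion), 17 (T/G, transversion), 19 (T/C, transition).
Of the 5 differences, 2 transitions and 3 transversions, so the answer is 2.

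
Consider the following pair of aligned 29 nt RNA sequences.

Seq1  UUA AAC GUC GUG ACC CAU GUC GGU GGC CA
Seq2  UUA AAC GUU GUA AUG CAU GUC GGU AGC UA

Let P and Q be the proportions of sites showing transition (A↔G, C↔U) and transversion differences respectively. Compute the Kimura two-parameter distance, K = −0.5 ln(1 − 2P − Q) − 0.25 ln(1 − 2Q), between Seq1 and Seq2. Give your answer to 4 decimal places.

The sequences differ at positions 9 (C/U, transition), 12 (G/A, transition), 14 (C/U, transition), 15 (C/G, transversion), 25 (G/A, transition), 28 (C/U, transition).
Of the 6 differences, 5 transitions and 1 transversion over 29 sites: P = 5/29 = 0.172414, Q = 1/29 = 0.034483.
d = −0.5·ln(0.620689) − 0.25·ln(0.931034) = −0.5·(-0.476925) − 0.25·(-0.071459) = 0.2563.

0.2563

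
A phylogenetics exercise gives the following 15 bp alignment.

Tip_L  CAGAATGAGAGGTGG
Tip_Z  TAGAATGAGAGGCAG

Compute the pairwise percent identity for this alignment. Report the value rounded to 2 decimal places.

80.00%

Mismatches occur at site 1 (C→T), site 13 (T→C), site 14 (G→A).
12 of the 15 sites match, so the percent identity is 12/15 × 100 = 80.00%.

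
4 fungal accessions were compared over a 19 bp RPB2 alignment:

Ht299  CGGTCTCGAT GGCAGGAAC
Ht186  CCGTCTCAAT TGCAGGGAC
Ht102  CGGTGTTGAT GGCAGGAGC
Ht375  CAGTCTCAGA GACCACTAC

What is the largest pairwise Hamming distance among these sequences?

12

Pairwise Hamming distances:
  Ht299 vs Ht186: 4
  Ht299 vs Ht102: 3
  Ht299 vs Ht375: 9
  Ht186 vs Ht102: 7
  Ht186 vs Ht375: 9
  Ht102 vs Ht375: 12
The largest is 12, between Ht102 and Ht375.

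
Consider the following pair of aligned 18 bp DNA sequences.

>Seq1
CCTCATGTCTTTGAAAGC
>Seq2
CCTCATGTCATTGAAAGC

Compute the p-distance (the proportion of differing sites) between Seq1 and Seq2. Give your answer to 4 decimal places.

0.0556

A single mismatch occurs at site 10 (T/A).
There are 1 differences over 18 sites, so p = 1/18 = 0.0556.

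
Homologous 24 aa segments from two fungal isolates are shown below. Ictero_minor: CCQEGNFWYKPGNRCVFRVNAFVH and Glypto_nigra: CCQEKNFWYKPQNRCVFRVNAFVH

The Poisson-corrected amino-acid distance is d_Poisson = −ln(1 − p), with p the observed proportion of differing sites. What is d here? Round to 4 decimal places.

The sequences differ at positions 5 (G/K), 12 (G/Q).
p = 2/24 = 0.083333.
d = −ln(1 − 0.083333) = −ln(0.916667) = 0.0870.

0.0870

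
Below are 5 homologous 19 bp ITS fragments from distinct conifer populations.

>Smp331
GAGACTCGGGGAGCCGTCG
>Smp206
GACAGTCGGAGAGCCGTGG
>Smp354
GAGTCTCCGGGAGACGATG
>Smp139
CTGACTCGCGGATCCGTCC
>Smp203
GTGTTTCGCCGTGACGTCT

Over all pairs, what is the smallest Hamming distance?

Pairwise Hamming distances:
  Smp331 vs Smp206: 4
  Smp331 vs Smp354: 5
  Smp331 vs Smp139: 5
  Smp331 vs Smp203: 8
  Smp206 vs Smp354: 8
  Smp206 vs Smp139: 9
  Smp206 vs Smp203: 10
  Smp354 vs Smp139: 10
  Smp354 vs Smp203: 9
  Smp139 vs Smp203: 8
The smallest is 4, between Smp331 and Smp206.

4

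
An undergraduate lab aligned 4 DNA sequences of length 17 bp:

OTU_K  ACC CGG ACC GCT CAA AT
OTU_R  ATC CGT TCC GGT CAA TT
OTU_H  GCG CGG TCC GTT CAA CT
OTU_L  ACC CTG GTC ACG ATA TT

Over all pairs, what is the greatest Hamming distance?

Pairwise Hamming distances:
  OTU_K vs OTU_R: 5
  OTU_K vs OTU_H: 5
  OTU_K vs OTU_L: 8
  OTU_R vs OTU_H: 6
  OTU_R vs OTU_L: 10
  OTU_H vs OTU_L: 11
The largest is 11, between OTU_H and OTU_L.

11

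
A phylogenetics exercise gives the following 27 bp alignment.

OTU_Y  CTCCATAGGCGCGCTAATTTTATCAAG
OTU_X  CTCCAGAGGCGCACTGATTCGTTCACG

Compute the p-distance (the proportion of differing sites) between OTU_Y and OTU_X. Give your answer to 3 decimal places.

0.259

Mismatches occur at site 6 (T→G), site 13 (G→A), site 16 (A→G), site 20 (T→C), site 21 (T→G), site 22 (A→T), site 26 (A→C).
There are 7 differences over 27 sites, so p = 7/27 = 0.259.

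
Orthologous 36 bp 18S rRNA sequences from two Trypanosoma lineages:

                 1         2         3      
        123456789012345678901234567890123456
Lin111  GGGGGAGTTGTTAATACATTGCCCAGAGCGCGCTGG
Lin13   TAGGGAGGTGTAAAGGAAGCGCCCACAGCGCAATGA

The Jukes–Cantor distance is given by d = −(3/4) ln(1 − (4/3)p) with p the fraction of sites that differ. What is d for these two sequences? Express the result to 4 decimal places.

The sequences differ at positions 1 (G/T), 2 (G/A), 8 (T/G), 12 (T/A), 15 (T/G), 16 (A/G), 17 (C/A), 19 (T/G), 20 (T/C), 26 (G/C), 32 (G/A), 33 (C/A), 36 (G/A).
p = 13/36 = 0.361111.
d = −0.75 · ln(1 − (4/3)·0.361111) = −0.75 · ln(0.518519) = −0.75 · (-0.656779) = 0.4926.

0.4926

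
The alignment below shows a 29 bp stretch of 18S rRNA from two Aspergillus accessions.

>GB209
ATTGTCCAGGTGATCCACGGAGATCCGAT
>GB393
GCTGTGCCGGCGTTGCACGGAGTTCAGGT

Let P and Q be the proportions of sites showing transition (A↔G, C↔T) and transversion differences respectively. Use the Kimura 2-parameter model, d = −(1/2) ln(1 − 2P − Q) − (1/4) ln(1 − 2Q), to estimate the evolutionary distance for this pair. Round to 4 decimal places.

0.4631

Differing sites — 1:A/G (Ti); 2:T/C (Ti); 6:C/G (Tv); 8:A/C (Tv); 11:T/C (Ti); 13:A/T (Tv); 15:C/G (Tv); 23:A/T (Tv); 26:C/A (Tv); 28:A/G (Ti).
Of the 10 differences, 4 transitions and 6 transversions over 29 sites: P = 4/29 = 0.137931, Q = 6/29 = 0.206897.
d = −0.5·ln(0.517241) − 0.25·ln(0.586206) = −0.5·(-0.659246) − 0.25·(-0.534084) = 0.4631.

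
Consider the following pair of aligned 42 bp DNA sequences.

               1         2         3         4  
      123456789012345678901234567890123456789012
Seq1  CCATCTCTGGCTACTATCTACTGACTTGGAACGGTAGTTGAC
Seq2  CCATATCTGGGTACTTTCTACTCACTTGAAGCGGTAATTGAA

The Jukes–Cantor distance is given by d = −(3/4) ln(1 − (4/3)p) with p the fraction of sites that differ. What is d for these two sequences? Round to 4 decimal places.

0.2197

The sequences differ at positions 5 (C/A), 11 (C/G), 16 (A/T), 23 (G/C), 29 (G/A), 31 (A/G), 37 (G/A), 42 (C/A).
p = 8/42 = 0.190476.
d = −0.75 · ln(1 − (4/3)·0.190476) = −0.75 · ln(0.746032) = −0.75 · (-0.292987) = 0.2197.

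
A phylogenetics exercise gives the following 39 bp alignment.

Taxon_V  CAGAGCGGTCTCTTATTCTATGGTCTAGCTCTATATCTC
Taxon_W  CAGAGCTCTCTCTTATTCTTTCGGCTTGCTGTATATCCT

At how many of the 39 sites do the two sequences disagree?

Differing sites — 7:G/T; 8:G/C; 20:A/T; 22:G/C; 24:T/G; 27:A/T; 31:C/G; 38:T/C; 39:C/T.
That gives 9 mismatches out of 39 aligned sites, so the Hamming distance is 9.

9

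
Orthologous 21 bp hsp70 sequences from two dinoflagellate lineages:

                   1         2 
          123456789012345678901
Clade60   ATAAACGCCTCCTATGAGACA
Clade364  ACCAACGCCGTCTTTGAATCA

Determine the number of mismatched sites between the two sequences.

7

Differing sites — 2:T/C; 3:A/C; 10:T/G; 11:C/T; 14:A/T; 18:G/A; 19:A/T.
That gives 7 mismatches out of 21 aligned sites, so the Hamming distance is 7.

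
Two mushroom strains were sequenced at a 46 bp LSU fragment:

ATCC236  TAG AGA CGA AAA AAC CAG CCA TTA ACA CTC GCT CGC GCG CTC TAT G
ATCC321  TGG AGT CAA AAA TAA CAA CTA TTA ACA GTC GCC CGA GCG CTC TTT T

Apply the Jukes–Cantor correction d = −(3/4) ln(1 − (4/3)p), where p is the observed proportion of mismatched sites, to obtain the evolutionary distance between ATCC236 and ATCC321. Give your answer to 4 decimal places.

Differing sites — 2:A/G; 6:A/T; 8:G/A; 13:A/T; 15:C/A; 18:G/A; 20:C/T; 28:C/G; 33:T/C; 36:C/A; 44:A/T; 46:G/T.
p = 12/46 = 0.260870.
d = −0.75 · ln(1 − (4/3)·0.260870) = −0.75 · ln(0.652173) = −0.75 · (-0.427445) = 0.3206.

0.3206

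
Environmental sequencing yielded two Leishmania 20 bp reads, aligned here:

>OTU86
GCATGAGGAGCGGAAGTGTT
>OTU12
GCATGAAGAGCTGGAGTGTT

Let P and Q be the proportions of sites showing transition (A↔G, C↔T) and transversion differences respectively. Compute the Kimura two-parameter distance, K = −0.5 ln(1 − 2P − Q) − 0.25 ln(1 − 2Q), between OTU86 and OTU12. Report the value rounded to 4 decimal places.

Differing sites — 7:G/A (Ti); 12:G/T (Tv); 14:A/G (Ti).
Of the 3 differences, 2 transitions and 1 transversion over 20 sites: P = 2/20 = 0.100000, Q = 1/20 = 0.050000.
d = −0.5·ln(0.750000) − 0.25·ln(0.900000) = −0.5·(-0.287682) − 0.25·(-0.105361) = 0.1702.

0.1702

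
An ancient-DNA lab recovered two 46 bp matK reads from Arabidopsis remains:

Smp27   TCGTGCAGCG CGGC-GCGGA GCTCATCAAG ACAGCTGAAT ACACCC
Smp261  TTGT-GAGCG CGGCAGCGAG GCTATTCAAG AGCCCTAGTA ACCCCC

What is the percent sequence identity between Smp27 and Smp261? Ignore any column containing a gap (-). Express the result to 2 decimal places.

Excluding the 2 gap columns leaves 44 comparable sites.
Differing sites — 2:C/T; 6:C/G; 19:G/A; 20:A/G; 24:C/A; 25:A/T; 32:C/G; 33:A/C; 34:G/C; 37:G/A; 38:A/G; 39:A/T; 40:T/A; 43:A/C.
30 of the 44 comparable sites match, so the percent identity is 30/44 × 100 = 68.18%.

68.18%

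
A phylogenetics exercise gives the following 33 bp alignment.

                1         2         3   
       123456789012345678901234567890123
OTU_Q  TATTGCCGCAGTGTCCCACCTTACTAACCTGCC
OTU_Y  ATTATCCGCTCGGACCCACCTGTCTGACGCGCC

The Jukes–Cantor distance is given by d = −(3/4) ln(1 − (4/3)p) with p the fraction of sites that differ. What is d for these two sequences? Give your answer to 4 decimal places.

0.5587

The sequences differ at positions 1 (T/A), 2 (A/T), 4 (T/A), 5 (G/T), 10 (A/T), 11 (G/C), 12 (T/G), 14 (T/A), 22 (T/G), 23 (A/T), 26 (A/G), 29 (C/G), 30 (T/C).
p = 13/33 = 0.393939.
d = −0.75 · ln(1 − (4/3)·0.393939) = −0.75 · ln(0.474748) = −0.75 · (-0.744971) = 0.5587.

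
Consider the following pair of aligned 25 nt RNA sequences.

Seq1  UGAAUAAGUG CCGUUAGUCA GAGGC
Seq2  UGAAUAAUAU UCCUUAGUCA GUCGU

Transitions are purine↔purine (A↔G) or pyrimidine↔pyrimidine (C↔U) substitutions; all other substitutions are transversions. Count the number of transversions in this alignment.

The sequences differ at positions 8 (G/U, transversion), 9 (U/A, transversion), 10 (G/U, transversion), 11 (C/U, transition), 13 (G/C, transversion), 22 (A/U, transversion), 23 (G/C, transversion), 25 (C/U, transition).
Of the 8 differences, 2 transitions and 6 transversions, so the answer is 6.

6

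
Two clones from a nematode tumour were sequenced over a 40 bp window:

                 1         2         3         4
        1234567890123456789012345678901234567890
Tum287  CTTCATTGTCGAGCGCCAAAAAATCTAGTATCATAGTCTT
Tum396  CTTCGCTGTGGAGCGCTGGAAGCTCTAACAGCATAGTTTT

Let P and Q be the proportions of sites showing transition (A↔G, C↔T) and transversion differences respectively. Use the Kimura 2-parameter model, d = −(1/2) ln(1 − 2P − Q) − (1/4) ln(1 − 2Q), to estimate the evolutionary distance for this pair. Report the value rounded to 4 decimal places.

Mismatches occur at site 5 (A→G, transition), site 6 (T→C, transition), site 10 (C→G, transversion), site 17 (C→T, transition), site 18 (A→G, transition), site 19 (A→G, transition), site 22 (A→G, transition), site 23 (A→C, transversion), site 28 (G→A, transition), site 29 (T→C, transition), site 31 (T→G, transversion), site 38 (C→T, transition).
Of the 12 differences, 9 transitions and 3 transversions over 40 sites: P = 9/40 = 0.225000, Q = 3/40 = 0.075000.
d = −0.5·ln(0.475000) − 0.25·ln(0.850000) = −0.5·(-0.744440) − 0.25·(-0.162519) = 0.4128.

0.4128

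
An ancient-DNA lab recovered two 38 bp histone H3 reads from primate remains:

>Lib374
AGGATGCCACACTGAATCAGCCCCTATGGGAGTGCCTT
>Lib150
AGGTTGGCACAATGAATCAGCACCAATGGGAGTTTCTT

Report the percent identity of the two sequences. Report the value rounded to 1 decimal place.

Differing sites — 4:A/T; 7:C/G; 12:C/A; 22:C/A; 25:T/A; 34:G/T; 35:C/T.
31 of the 38 sites match, so the percent identity is 31/38 × 100 = 81.6%.

81.6%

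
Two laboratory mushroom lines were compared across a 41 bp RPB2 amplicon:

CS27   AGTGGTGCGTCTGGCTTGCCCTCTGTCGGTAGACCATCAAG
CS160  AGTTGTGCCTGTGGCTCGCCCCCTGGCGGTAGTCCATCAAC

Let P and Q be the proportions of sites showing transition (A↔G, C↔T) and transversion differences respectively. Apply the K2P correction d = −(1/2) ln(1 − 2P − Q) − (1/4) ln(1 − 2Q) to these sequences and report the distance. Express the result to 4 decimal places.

Differing sites — 4:G/T (Tv); 9:G/C (Tv); 11:C/G (Tv); 17:T/C (Ti); 22:T/C (Ti); 26:T/G (Tv); 33:A/T (Tv); 41:G/C (Tv).
Of the 8 differences, 2 transitions and 6 transversions over 41 sites: P = 2/41 = 0.048780, Q = 6/41 = 0.146341.
d = −0.5·ln(0.756099) − 0.25·ln(0.707318) = −0.5·(-0.279583) − 0.25·(-0.346275) = 0.2264.

0.2264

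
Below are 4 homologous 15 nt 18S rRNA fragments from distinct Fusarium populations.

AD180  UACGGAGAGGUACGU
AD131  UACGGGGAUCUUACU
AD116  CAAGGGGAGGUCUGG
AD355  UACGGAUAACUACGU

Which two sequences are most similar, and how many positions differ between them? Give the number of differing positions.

3

Pairwise Hamming distances:
  AD180 vs AD131: 6
  AD180 vs AD116: 6
  AD180 vs AD355: 3
  AD131 vs AD116: 8
  AD131 vs AD355: 6
  AD116 vs AD355: 9
The smallest is 3, between AD180 and AD355.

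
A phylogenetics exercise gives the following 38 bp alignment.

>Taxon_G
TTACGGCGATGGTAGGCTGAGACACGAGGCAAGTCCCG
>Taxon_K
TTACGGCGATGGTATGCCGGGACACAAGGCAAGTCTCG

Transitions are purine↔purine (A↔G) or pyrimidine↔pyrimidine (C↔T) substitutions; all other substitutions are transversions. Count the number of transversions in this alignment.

1

Mismatches occur at site 15 (G→T, transversion), site 18 (T→C, transition), site 20 (A→G, transition), site 26 (G→A, transition), site 36 (C→T, transition).
Of the 5 differences, 4 transitions and 1 transversion, so the answer is 1.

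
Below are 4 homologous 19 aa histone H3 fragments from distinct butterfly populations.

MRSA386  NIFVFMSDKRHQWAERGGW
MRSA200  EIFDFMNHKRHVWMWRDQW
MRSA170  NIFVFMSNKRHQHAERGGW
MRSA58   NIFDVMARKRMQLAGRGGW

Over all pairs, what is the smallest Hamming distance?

2

Pairwise Hamming distances:
  MRSA386 vs MRSA200: 9
  MRSA386 vs MRSA170: 2
  MRSA386 vs MRSA58: 7
  MRSA200 vs MRSA170: 10
  MRSA200 vs MRSA58: 11
  MRSA170 vs MRSA58: 7
The smallest is 2, between MRSA386 and MRSA170.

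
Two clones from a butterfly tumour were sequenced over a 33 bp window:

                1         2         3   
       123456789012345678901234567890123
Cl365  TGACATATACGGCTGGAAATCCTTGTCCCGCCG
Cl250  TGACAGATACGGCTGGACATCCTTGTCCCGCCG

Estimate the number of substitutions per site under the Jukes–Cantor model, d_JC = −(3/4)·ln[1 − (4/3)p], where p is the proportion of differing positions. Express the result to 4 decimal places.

Differing sites — 6:T/G; 18:A/C.
p = 2/33 = 0.060606.
d = −0.75 · ln(1 − (4/3)·0.060606) = −0.75 · ln(0.919192) = −0.75 · (-0.084260) = 0.0632.

0.0632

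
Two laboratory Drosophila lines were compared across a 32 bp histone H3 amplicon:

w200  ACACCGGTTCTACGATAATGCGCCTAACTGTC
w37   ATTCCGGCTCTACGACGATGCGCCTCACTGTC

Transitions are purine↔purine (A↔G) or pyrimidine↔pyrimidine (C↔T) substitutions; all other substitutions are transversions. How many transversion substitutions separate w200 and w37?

2

Differing sites — 2:C/T (Ti); 3:A/T (Tv); 8:T/C (Ti); 16:T/C (Ti); 17:A/G (Ti); 26:A/C (Tv).
Of the 6 differences, 4 transitions and 2 transversions, so the answer is 2.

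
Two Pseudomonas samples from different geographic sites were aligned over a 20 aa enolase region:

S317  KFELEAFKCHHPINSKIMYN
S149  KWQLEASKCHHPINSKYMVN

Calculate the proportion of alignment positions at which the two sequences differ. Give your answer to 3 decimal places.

0.250

Mismatches occur at site 2 (F→W), site 3 (E→Q), site 7 (F→S), site 17 (I→Y), site 19 (Y→V).
There are 5 differences over 20 sites, so p = 5/20 = 0.250.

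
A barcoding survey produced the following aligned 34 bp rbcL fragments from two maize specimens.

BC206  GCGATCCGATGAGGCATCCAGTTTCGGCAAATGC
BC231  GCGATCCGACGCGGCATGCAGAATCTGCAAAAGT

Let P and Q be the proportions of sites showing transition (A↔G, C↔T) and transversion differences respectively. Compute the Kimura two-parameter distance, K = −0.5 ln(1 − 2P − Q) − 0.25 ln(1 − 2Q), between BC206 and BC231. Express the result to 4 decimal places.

Differing sites — 10:T/C (Ti); 12:A/C (Tv); 18:C/G (Tv); 22:T/A (Tv); 23:T/A (Tv); 26:G/T (Tv); 32:T/A (Tv); 34:C/T (Ti).
Of the 8 differences, 2 transitions and 6 transversions over 34 sites: P = 2/34 = 0.058824, Q = 6/34 = 0.176471.
d = −0.5·ln(0.705881) − 0.25·ln(0.647058) = −0.5·(-0.348309) − 0.25·(-0.435319) = 0.2830.

0.2830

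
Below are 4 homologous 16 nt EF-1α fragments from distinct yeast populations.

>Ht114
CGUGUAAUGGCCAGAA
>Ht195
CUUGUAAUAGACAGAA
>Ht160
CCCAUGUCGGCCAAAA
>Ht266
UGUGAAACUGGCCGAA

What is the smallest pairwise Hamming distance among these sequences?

Pairwise Hamming distances:
  Ht114 vs Ht195: 3
  Ht114 vs Ht160: 7
  Ht114 vs Ht266: 6
  Ht195 vs Ht160: 9
  Ht195 vs Ht266: 7
  Ht160 vs Ht266: 11
The smallest is 3, between Ht114 and Ht195.

3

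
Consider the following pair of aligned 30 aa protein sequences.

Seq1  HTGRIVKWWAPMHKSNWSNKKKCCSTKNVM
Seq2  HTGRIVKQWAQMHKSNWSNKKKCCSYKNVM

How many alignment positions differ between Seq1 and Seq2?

The sequences differ at positions 8 (W/Q), 11 (P/Q), 26 (T/Y).
That gives 3 mismatches out of 30 aligned sites, so the Hamming distance is 3.

3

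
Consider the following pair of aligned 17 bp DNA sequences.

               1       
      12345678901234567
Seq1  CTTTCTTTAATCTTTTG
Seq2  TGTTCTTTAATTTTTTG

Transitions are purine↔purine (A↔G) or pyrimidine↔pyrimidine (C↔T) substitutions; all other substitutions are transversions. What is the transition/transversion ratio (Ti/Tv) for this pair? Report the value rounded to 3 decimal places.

2.000

The sequences differ at positions 1 (C/T, transition), 2 (T/G, transversion), 12 (C/T, transition).
Of the 3 differences, 2 transitions and 1 transversion, so Ti/Tv = 2/1 = 2.000.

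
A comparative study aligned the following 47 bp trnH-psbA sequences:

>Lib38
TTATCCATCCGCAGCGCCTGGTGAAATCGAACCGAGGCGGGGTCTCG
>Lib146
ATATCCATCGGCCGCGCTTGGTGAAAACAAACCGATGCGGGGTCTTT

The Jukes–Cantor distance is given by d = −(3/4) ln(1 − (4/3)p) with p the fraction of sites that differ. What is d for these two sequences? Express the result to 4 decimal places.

0.2211

The sequences differ at positions 1 (T/A), 10 (C/G), 13 (A/C), 18 (C/T), 27 (T/A), 29 (G/A), 36 (G/T), 46 (C/T), 47 (G/T).
p = 9/47 = 0.191489.
d = −0.75 · ln(1 − (4/3)·0.191489) = −0.75 · ln(0.744681) = −0.75 · (-0.294799) = 0.2211.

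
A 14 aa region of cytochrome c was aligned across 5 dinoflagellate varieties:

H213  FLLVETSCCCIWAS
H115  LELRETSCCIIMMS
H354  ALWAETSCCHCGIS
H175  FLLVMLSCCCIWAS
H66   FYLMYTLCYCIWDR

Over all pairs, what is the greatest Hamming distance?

12

Pairwise Hamming distances:
  H213 vs H115: 6
  H213 vs H354: 7
  H213 vs H175: 2
  H213 vs H66: 7
  H115 vs H354: 8
  H115 vs H175: 8
  H115 vs H66: 10
  H354 vs H175: 9
  H354 vs H66: 12
  H175 vs H66: 8
The largest is 12, between H354 and H66.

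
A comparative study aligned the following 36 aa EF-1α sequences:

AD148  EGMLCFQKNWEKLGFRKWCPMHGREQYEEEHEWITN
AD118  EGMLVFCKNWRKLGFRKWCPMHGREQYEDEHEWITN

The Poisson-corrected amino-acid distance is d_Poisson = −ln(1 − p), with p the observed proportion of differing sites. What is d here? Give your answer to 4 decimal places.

0.1178

Differing sites — 5:C/V; 7:Q/C; 11:E/R; 29:E/D.
p = 4/36 = 0.111111.
d = −ln(1 − 0.111111) = −ln(0.888889) = 0.1178.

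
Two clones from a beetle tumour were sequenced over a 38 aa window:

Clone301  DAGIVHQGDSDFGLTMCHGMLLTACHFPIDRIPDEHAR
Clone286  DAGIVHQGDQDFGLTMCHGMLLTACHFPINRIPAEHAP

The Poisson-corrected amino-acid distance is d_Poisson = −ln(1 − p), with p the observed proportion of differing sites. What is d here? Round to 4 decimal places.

0.1112

Mismatches occur at site 10 (S/Q), site 30 (D/N), site 34 (D/A), site 38 (R/P).
p = 4/38 = 0.105263.
d = −ln(1 − 0.105263) = −ln(0.894737) = 0.1112.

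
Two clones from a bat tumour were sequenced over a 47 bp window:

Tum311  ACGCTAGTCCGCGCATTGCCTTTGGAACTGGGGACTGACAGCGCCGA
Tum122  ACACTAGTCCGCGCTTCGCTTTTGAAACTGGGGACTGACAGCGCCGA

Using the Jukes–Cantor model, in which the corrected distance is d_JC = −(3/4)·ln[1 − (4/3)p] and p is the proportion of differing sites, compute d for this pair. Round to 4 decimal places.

The sequences differ at positions 3 (G/A), 15 (A/T), 17 (T/C), 20 (C/T), 25 (G/A).
p = 5/47 = 0.106383.
d = −0.75 · ln(1 − (4/3)·0.106383) = −0.75 · ln(0.858156) = −0.75 · (-0.152969) = 0.1147.

0.1147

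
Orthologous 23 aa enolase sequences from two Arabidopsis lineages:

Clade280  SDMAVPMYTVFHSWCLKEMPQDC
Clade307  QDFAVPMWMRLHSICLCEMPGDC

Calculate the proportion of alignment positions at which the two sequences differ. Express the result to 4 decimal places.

0.3913

Differing sites — 1:S/Q; 3:M/F; 8:Y/W; 9:T/M; 10:V/R; 11:F/L; 14:W/I; 17:K/C; 21:Q/G.
There are 9 differences over 23 sites, so p = 9/23 = 0.3913.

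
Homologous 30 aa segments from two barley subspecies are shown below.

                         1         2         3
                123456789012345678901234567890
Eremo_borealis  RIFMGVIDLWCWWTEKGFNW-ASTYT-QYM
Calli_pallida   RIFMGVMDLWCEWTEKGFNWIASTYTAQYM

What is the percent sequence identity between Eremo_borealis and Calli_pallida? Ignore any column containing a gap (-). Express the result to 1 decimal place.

92.9%

Excluding the 2 gap columns leaves 28 comparable sites.
The sequences differ at positions 7 (I/M), 12 (W/E).
26 of the 28 comparable sites match, so the percent identity is 26/28 × 100 = 92.9%.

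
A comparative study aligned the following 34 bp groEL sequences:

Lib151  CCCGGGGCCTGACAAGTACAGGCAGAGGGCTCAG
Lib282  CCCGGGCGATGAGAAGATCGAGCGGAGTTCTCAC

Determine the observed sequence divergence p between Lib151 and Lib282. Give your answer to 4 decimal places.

The sequences differ at positions 7 (G/C), 8 (C/G), 9 (C/A), 13 (C/G), 17 (T/A), 18 (A/T), 20 (A/G), 21 (G/A), 24 (A/G), 28 (G/T), 29 (G/T), 34 (G/C).
There are 12 differences over 34 sites, so p = 12/34 = 0.3529.

0.3529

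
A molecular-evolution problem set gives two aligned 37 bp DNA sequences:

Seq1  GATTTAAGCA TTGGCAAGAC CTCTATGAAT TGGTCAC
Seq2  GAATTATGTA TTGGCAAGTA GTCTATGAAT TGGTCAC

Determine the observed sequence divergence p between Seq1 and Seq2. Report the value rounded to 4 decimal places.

Mismatches occur at site 3 (T→A), site 7 (A→T), site 9 (C→T), site 19 (A→T), site 20 (C→A), site 21 (C→G).
There are 6 differences over 37 sites, so p = 6/37 = 0.1622.

0.1622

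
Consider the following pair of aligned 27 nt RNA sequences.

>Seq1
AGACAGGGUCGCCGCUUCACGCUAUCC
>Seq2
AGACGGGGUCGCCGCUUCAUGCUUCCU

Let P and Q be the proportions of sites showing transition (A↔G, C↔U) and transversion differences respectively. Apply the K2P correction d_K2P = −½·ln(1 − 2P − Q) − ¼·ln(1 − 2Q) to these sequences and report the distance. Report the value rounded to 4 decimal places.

0.2220

The sequences differ at positions 5 (A/G, transition), 20 (C/U, transition), 24 (A/U, transversion), 25 (U/C, transition), 27 (C/U, transition).
Of the 5 differences, 4 transitions and 1 transversion over 27 sites: P = 4/27 = 0.148148, Q = 1/27 = 0.037037.
d = −0.5·ln(0.666667) − 0.25·ln(0.925926) = −0.5·(-0.405465) − 0.25·(-0.076961) = 0.2220.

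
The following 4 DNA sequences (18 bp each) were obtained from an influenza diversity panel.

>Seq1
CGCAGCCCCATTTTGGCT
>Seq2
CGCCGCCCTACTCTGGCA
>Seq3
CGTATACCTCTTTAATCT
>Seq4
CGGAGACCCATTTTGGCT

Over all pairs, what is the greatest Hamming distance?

11

Pairwise Hamming distances:
  Seq1 vs Seq2: 5
  Seq1 vs Seq3: 8
  Seq1 vs Seq4: 2
  Seq2 vs Seq3: 11
  Seq2 vs Seq4: 7
  Seq3 vs Seq4: 7
The largest is 11, between Seq2 and Seq3.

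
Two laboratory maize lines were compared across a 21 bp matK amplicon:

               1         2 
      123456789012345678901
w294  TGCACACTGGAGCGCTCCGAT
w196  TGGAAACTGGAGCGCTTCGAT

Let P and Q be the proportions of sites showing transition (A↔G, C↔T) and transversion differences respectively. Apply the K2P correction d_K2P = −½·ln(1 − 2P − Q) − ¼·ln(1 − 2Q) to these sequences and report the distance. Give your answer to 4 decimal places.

Differing sites — 3:C/G (Tv); 5:C/A (Tv); 17:C/T (Ti).
Of the 3 differences, 1 transition and 2 transversions over 21 sites: P = 1/21 = 0.047619, Q = 2/21 = 0.095238.
d = −0.5·ln(0.809524) − 0.25·ln(0.809524) = −0.5·(-0.211309) − 0.25·(-0.211309) = 0.1585.

0.1585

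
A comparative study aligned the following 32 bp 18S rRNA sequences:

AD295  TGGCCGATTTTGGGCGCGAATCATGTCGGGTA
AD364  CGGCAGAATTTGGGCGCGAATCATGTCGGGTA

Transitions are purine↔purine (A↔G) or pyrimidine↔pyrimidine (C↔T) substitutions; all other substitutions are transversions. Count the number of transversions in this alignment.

Mismatches occur at site 1 (T→C, transition), site 5 (C→A, transversion), site 8 (T→A, transversion).
Of the 3 differences, 1 transition and 2 transversions, so the answer is 2.

2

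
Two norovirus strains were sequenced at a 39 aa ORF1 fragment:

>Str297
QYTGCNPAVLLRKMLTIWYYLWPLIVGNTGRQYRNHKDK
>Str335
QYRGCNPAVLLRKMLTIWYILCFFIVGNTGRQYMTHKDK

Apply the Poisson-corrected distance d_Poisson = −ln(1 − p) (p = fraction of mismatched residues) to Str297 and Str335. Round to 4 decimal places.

Mismatches occur at site 3 (T/R), site 20 (Y/I), site 22 (W/C), site 23 (P/F), site 24 (L/F), site 34 (R/M), site 35 (N/T).
p = 7/39 = 0.179487.
d = −ln(1 − 0.179487) = −ln(0.820513) = 0.1978.

0.1978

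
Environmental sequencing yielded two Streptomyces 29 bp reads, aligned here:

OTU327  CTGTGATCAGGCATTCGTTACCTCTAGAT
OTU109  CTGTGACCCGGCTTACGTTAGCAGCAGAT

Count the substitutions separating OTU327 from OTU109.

The sequences differ at positions 7 (T/C), 9 (A/C), 13 (A/T), 15 (T/A), 21 (C/G), 23 (T/A), 24 (C/G), 25 (T/C).
That gives 8 mismatches out of 29 aligned sites, so the Hamming distance is 8.

8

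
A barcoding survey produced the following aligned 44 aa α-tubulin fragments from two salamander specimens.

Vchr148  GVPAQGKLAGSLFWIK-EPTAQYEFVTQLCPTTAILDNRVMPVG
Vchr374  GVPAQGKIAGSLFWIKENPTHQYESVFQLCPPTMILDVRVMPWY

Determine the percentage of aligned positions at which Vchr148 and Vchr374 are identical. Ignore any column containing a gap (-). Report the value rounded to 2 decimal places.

76.74%

Excluding the 1 gap column leaves 43 comparable sites.
Differing sites — 8:L/I; 18:E/N; 21:A/H; 25:F/S; 27:T/F; 32:T/P; 34:A/M; 38:N/V; 43:V/W; 44:G/Y.
33 of the 43 comparable sites match, so the percent identity is 33/43 × 100 = 76.74%.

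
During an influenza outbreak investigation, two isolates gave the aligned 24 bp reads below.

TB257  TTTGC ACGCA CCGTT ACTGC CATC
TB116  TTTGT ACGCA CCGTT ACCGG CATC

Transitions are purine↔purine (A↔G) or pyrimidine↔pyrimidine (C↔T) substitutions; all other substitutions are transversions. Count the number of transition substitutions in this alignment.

Differing sites — 5:C/T (Ti); 18:T/C (Ti); 20:C/G (Tv).
Of the 3 differences, 2 transitions and 1 transversion, so the answer is 2.

2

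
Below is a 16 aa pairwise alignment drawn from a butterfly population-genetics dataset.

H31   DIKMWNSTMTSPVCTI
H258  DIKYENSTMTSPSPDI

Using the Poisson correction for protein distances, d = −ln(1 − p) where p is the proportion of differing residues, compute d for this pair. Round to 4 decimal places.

Differing sites — 4:M/Y; 5:W/E; 13:V/S; 14:C/P; 15:T/D.
p = 5/16 = 0.312500.
d = −ln(1 − 0.312500) = −ln(0.687500) = 0.3747.

0.3747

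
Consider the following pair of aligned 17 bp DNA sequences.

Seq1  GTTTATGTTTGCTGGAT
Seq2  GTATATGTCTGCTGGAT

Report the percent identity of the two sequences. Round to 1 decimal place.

88.2%

Differing sites — 3:T/A; 9:T/C.
15 of the 17 sites match, so the percent identity is 15/17 × 100 = 88.2%.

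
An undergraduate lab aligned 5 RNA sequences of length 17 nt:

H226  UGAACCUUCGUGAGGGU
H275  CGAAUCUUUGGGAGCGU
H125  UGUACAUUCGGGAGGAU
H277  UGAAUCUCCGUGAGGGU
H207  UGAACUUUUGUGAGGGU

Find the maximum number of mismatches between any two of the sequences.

7

Pairwise Hamming distances:
  H226 vs H275: 5
  H226 vs H125: 4
  H226 vs H277: 2
  H226 vs H207: 2
  H275 vs H125: 7
  H275 vs H277: 5
  H275 vs H207: 5
  H125 vs H277: 6
  H125 vs H207: 5
  H277 vs H207: 4
The largest is 7, between H275 and H125.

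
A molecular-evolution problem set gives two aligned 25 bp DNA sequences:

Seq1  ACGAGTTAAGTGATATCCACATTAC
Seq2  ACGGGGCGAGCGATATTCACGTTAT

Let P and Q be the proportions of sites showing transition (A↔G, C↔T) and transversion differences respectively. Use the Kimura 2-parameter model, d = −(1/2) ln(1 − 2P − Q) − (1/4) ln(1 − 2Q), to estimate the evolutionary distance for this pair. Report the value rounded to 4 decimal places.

0.4790

Mismatches occur at site 4 (A↔G, transition), site 6 (T↔G, transversion), site 7 (T↔C, transition), site 8 (A↔G, transition), site 11 (T↔C, transition), site 17 (C↔T, transition), site 21 (A↔G, transition), site 25 (C↔T, transition).
Of the 8 differences, 7 transitions and 1 transversion over 25 sites: P = 7/25 = 0.280000, Q = 1/25 = 0.040000.
d = −0.5·ln(0.400000) − 0.25·ln(0.920000) = −0.5·(-0.916291) − 0.25·(-0.083382) = 0.4790.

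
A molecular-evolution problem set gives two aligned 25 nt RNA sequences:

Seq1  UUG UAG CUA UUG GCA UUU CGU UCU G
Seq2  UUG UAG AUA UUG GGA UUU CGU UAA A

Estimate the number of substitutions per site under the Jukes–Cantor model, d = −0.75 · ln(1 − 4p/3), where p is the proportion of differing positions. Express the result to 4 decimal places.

0.2326

Mismatches occur at site 7 (C→A), site 14 (C→G), site 23 (C→A), site 24 (U→A), site 25 (G→A).
p = 5/25 = 0.200000.
d = −0.75 · ln(1 − (4/3)·0.200000) = −0.75 · ln(0.733333) = −0.75 · (-0.310155) = 0.2326.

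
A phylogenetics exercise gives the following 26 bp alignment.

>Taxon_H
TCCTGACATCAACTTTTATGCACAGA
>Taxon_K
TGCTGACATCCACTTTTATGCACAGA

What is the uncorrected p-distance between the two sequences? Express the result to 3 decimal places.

Mismatches occur at site 2 (C→G), site 11 (A→C).
There are 2 differences over 26 sites, so p = 2/26 = 0.077.

0.077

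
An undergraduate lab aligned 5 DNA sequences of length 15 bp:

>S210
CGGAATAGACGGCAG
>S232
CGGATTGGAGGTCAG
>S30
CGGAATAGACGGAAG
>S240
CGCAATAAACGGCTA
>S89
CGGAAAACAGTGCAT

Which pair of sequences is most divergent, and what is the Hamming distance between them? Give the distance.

Pairwise Hamming distances:
  S210 vs S232: 4
  S210 vs S30: 1
  S210 vs S240: 4
  S210 vs S89: 5
  S232 vs S30: 5
  S232 vs S240: 8
  S232 vs S89: 7
  S30 vs S240: 5
  S30 vs S89: 6
  S240 vs S89: 7
The largest is 8, between S232 and S240.

8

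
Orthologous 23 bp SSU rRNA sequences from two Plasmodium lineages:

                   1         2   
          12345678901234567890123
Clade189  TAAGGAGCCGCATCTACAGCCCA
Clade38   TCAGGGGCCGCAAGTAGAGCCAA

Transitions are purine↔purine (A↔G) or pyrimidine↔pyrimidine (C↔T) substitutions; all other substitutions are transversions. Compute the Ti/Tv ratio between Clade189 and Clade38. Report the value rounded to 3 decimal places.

0.200

Differing sites — 2:A/C (Tv); 6:A/G (Ti); 13:T/A (Tv); 14:C/G (Tv); 17:C/G (Tv); 22:C/A (Tv).
Of the 6 differences, 1 transition and 5 transversions, so Ti/Tv = 1/5 = 0.200.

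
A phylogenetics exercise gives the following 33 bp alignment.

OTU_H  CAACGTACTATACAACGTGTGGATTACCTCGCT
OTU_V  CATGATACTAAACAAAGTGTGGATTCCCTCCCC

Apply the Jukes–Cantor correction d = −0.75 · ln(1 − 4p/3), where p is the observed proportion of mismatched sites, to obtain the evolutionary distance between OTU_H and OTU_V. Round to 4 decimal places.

0.2928

Mismatches occur at site 3 (A→T), site 4 (C→G), site 5 (G→A), site 11 (T→A), site 16 (C→A), site 26 (A→C), site 31 (G→C), site 33 (T→C).
p = 8/33 = 0.242424.
d = −0.75 · ln(1 − (4/3)·0.242424) = −0.75 · ln(0.676768) = −0.75 · (-0.390427) = 0.2928.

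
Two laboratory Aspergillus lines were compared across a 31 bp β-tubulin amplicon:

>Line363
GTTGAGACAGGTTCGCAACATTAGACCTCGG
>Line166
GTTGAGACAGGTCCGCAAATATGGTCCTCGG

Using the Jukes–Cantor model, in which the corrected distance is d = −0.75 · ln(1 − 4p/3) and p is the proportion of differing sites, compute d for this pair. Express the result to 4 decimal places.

The sequences differ at positions 13 (T/C), 19 (C/A), 20 (A/T), 21 (T/A), 23 (A/G), 25 (A/T).
p = 6/31 = 0.193548.
d = −0.75 · ln(1 − (4/3)·0.193548) = −0.75 · ln(0.741936) = −0.75 · (-0.298492) = 0.2239.

0.2239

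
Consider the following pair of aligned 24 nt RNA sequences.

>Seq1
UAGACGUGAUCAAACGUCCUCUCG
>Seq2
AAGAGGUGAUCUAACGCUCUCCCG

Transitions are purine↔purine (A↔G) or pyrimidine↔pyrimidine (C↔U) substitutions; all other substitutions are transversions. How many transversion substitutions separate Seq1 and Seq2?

Differing sites — 1:U/A (Tv); 5:C/G (Tv); 12:A/U (Tv); 17:U/C (Ti); 18:C/U (Ti); 22:U/C (Ti).
Of the 6 differences, 3 transitions and 3 transversions, so the answer is 3.

3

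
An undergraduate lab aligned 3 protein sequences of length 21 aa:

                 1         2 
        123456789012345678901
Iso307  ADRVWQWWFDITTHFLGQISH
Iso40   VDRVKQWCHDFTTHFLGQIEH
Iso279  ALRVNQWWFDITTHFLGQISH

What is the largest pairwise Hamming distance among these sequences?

7

Pairwise Hamming distances:
  Iso307 vs Iso40: 6
  Iso307 vs Iso279: 2
  Iso40 vs Iso279: 7
The largest is 7, between Iso40 and Iso279.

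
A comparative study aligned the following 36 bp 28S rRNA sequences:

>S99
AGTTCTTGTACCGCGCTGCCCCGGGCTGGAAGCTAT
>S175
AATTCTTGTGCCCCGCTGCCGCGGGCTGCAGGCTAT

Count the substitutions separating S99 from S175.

The sequences differ at positions 2 (G/A), 10 (A/G), 13 (G/C), 21 (C/G), 29 (G/C), 31 (A/G).
That gives 6 mismatches out of 36 aligned sites, so the Hamming distance is 6.

6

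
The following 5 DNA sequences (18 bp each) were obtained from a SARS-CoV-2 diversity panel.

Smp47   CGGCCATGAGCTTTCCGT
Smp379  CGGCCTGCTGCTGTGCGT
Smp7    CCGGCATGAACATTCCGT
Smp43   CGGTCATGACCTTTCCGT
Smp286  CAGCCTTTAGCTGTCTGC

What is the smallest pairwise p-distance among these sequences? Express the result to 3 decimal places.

Pairwise Hamming distances:
  Smp47 vs Smp379: 6
  Smp47 vs Smp7: 4
  Smp47 vs Smp43: 2
  Smp47 vs Smp286: 6
  Smp379 vs Smp7: 10
  Smp379 vs Smp43: 8
  Smp379 vs Smp286: 7
  Smp7 vs Smp43: 4
  Smp7 vs Smp286: 9
  Smp43 vs Smp286: 8
The smallest is 2 mismatches, between Smp47 and Smp43; p = 2/18 = 0.111.

0.111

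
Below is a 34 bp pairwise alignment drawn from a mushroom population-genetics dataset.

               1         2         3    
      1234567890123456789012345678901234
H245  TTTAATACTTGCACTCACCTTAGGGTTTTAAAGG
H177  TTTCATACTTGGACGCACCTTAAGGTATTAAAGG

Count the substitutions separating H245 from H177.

5

Mismatches occur at site 4 (A↔C), site 12 (C↔G), site 15 (T↔G), site 23 (G↔A), site 27 (T↔A).
That gives 5 mismatches out of 34 aligned sites, so the Hamming distance is 5.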